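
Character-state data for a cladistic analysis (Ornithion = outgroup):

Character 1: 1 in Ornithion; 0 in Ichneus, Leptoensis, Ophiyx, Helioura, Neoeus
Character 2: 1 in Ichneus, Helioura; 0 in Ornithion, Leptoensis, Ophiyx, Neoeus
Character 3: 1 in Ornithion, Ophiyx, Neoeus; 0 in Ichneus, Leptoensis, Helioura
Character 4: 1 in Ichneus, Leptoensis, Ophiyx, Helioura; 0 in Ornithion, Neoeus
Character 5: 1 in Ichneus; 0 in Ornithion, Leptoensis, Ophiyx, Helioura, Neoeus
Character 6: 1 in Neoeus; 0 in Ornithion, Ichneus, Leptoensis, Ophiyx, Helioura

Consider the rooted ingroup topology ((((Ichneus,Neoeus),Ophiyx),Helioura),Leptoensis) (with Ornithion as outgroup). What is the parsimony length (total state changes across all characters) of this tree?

10

Map each character onto ((((Ichneus,Neoeus),Ophiyx),Helioura),Leptoensis) (rooted by Ornithion) and count the minimum state changes it requires (Fitch parsimony):
Character 1: 1; Character 2: 2; Character 3: 3; Character 4: 2; Character 5: 1; Character 6: 1.
Total tree length = 10.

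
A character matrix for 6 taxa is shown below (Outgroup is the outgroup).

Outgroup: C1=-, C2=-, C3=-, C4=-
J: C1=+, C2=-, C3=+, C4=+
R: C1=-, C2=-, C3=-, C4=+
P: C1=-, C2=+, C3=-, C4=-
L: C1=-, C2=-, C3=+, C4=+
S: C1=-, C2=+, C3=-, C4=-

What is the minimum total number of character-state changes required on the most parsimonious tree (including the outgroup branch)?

The outgroup has state '-' for every character, so '+' is the derived state throughout.
C1 (derived state '+') is unique to J (autapomorphy; uninformative for grouping).
C2 (derived state '+') is shared by P and S — a synapomorphy uniting that clade.
Only J and L show the derived state '+' for C3, supporting them as a clade.
C4 (derived state '+') is shared by J, L, and R — a synapomorphy uniting that clade.
Most parsimonious ingroup topology: (((J,L),R),(P,S)).
Changes per character on this tree: C1: 1; C2: 1; C3: 1; C4: 1.
Total = 4.

4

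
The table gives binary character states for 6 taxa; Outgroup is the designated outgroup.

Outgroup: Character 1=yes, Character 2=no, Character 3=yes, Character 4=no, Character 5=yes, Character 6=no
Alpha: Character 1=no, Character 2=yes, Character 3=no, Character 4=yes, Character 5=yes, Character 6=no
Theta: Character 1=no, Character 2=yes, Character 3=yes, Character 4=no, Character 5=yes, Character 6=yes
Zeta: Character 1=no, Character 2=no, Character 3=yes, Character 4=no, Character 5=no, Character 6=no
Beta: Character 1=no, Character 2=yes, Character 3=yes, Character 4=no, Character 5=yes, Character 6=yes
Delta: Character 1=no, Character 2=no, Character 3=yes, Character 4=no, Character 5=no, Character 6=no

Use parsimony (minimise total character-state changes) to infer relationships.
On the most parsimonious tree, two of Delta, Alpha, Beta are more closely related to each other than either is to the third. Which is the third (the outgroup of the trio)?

Character polarity is set by the outgroup: the derived state is whichever differs from the outgroup's state, so for Character 1, Character 3, Character 5 the derived state is 'no', and for the remaining characters it is 'yes'.
Character 1 (derived state 'no') is shared by all ingroup taxa — unites the whole ingroup.
Only Alpha, Beta, and Theta show the derived state 'yes' for Character 2, supporting them as a clade.
Character 3: derived state 'no' in Alpha only — an autapomorphy, so it tells us nothing about relationships among taxa.
Character 4 (derived state 'yes') is unique to Alpha (autapomorphy; uninformative for grouping).
Character 5 (derived state 'no') is shared by Delta and Zeta — a synapomorphy uniting that clade.
Character 6 (derived state 'yes') is shared by Beta and Theta — a synapomorphy uniting that clade.
Most parsimonious ingroup topology: ((Alpha,(Theta,Beta)),(Zeta,Delta)).
Alpha and Beta share a more recent common ancestor with each other than either does with Delta, so Delta is the least closely related of the three.

Delta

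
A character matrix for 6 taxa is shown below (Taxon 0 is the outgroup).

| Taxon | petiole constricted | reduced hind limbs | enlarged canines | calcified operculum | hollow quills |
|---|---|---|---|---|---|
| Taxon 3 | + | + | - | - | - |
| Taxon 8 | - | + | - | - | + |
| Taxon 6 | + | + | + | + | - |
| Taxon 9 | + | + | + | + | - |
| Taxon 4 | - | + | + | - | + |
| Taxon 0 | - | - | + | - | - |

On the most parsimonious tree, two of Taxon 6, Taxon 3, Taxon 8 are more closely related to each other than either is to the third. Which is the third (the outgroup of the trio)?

Taxon 8

Character polarity is set by the outgroup: the derived state is whichever differs from the outgroup's state, so for enlarged canines the derived state is '-', and for the remaining characters it is '+'.
Only Taxon 3, Taxon 6, and Taxon 9 show the derived state '+' for petiole constricted, supporting them as a clade.
reduced hind limbs (derived state '+') is shared by all ingroup taxa — unites the whole ingroup.
enlarged canines groups Taxon 3 and Taxon 8, which is incompatible with the clades supported by the remaining characters; treating it as convergent (homoplasy) costs fewer steps than any alternative tree.
calcified operculum (derived state '+') is shared by Taxon 6 and Taxon 9 — a synapomorphy uniting that clade.
hollow quills: derived state '+' in Taxon 4 and Taxon 8 only — synapomorphy for {Taxon 4, Taxon 8}.
Most parsimonious ingroup topology: ((Taxon 4,Taxon 8),((Taxon 9,Taxon 6),Taxon 3)).
Taxon 6 and Taxon 3 share a more recent common ancestor with each other than either does with Taxon 8, so Taxon 8 is the least closely related of the three.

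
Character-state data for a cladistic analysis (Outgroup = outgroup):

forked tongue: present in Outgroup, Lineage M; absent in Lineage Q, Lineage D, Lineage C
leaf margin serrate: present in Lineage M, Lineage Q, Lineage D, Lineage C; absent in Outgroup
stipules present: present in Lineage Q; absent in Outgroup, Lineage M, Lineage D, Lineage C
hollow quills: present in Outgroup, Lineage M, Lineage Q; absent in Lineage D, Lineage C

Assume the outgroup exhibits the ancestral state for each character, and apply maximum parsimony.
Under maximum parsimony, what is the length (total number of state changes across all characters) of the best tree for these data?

Character polarity is set by the outgroup: the derived state is whichever differs from the outgroup's state, so for forked tongue, hollow quills the derived state is 'absent', and for the remaining characters it is 'present'.
Only Lineage C, Lineage D, and Lineage Q show the derived state 'absent' for forked tongue, supporting them as a clade.
leaf margin serrate (derived state 'present') is shared by all ingroup taxa — unites the whole ingroup.
stipules present: derived state 'present' in Lineage Q only — an autapomorphy, so it tells us nothing about relationships among taxa.
hollow quills: derived state 'absent' in Lineage C and Lineage D only — synapomorphy for {Lineage C, Lineage D}.
Most parsimonious ingroup topology: (Lineage M,(Lineage Q,(Lineage D,Lineage C))).
Changes per character on this tree: forked tongue: 1; leaf margin serrate: 1; stipules present: 1; hollow quills: 1.
Total = 4.

4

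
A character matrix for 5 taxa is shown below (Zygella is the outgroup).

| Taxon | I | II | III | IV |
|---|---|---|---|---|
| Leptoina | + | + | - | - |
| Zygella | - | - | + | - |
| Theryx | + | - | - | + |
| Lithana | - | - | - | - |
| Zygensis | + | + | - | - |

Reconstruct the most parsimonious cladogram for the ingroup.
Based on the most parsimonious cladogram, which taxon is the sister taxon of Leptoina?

Zygensis

Character polarity is set by the outgroup: the derived state is whichever differs from the outgroup's state, so for III the derived state is '-', and for the remaining characters it is '+'.
I (derived state '+') is shared by Leptoina, Theryx, and Zygensis — a synapomorphy uniting that clade.
II (derived state '+') is shared by Leptoina and Zygensis — a synapomorphy uniting that clade.
All ingroup taxa share the derived state '-' for III; it defines the ingroup but does not resolve relationships within it.
IV: derived state '+' in Theryx only — an autapomorphy, so it tells us nothing about relationships among taxa.
Most parsimonious ingroup topology: (((Leptoina,Zygensis),Theryx),Lithana).
Leptoina and Zygensis form a cherry on this tree, so they are sister taxa.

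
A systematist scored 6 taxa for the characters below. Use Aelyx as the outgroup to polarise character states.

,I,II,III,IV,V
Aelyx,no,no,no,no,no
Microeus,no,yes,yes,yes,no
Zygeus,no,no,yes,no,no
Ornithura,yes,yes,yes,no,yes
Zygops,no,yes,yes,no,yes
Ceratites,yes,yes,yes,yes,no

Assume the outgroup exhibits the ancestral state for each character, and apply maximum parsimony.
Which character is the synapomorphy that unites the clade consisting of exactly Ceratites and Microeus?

The outgroup has state 'no' for every character, so 'yes' is the derived state throughout.
I groups Ceratites and Ornithura, which is incompatible with the clades supported by the remaining characters; treating it as convergent (homoplasy) costs fewer steps than any alternative tree.
II: derived state 'yes' in Ceratites, Microeus, Ornithura, and Zygops only — synapomorphy for {Ceratites, Microeus, Ornithura, Zygops}.
All ingroup taxa share the derived state 'yes' for III; it defines the ingroup but does not resolve relationships within it.
Only Ceratites and Microeus show the derived state 'yes' for IV, supporting them as a clade.
V: derived state 'yes' in Ornithura and Zygops only — synapomorphy for {Ornithura, Zygops}.
Most parsimonious ingroup topology: (((Microeus,Ceratites),(Ornithura,Zygops)),Zygeus).
The clade {Ceratites, Microeus} is supported by IV: its derived state 'yes' occurs in exactly those taxa and in no other taxon (including the outgroup).

IV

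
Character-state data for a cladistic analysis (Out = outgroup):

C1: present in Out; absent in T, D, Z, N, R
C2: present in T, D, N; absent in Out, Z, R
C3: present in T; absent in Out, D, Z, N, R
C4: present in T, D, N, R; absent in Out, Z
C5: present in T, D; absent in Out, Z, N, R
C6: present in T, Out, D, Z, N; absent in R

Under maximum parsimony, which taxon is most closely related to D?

T

Character polarity is set by the outgroup: the derived state is whichever differs from the outgroup's state, so for C1, C6 the derived state is 'absent', and for the remaining characters it is 'present'.
All ingroup taxa share the derived state 'absent' for C1; it defines the ingroup but does not resolve relationships within it.
C2 (derived state 'present') is shared by D, N, and T — a synapomorphy uniting that clade.
C3: derived state 'present' in T only — an autapomorphy, so it tells us nothing about relationships among taxa.
Only D, N, R, and T show the derived state 'present' for C4, supporting them as a clade.
C5: derived state 'present' in D and T only — synapomorphy for {D, T}.
C6: derived state 'absent' in R only — an autapomorphy, so it tells us nothing about relationships among taxa.
Most parsimonious ingroup topology: ((R,((D,T),N)),Z).
D and T form a cherry on this tree, so they are sister taxa.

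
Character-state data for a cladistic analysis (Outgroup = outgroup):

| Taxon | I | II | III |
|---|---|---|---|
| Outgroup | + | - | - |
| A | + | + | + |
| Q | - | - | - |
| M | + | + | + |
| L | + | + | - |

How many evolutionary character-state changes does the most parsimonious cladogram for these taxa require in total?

3

Character polarity is set by the outgroup: the derived state is whichever differs from the outgroup's state, so for I the derived state is '-', and for the remaining characters it is '+'.
I (derived state '-') is unique to Q (autapomorphy; uninformative for grouping).
II (derived state '+') is shared by A, L, and M — a synapomorphy uniting that clade.
III (derived state '+') is shared by A and M — a synapomorphy uniting that clade.
Most parsimonious ingroup topology: (((A,M),L),Q).
Changes per character on this tree: I: 1; II: 1; III: 1.
Total = 3.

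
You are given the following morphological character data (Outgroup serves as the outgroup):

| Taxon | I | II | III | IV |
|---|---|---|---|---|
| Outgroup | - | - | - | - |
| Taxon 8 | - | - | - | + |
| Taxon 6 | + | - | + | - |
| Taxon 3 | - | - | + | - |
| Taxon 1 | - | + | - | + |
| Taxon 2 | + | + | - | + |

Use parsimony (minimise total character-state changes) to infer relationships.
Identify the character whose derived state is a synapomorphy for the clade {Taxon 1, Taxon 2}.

The outgroup has state '-' for every character, so '+' is the derived state throughout.
I (state '+') occurs in Taxon 2 and Taxon 6 but conflicts with the nesting implied by the other characters — most parsimoniously interpreted as homoplasy.
II (derived state '+') is shared by Taxon 1 and Taxon 2 — a synapomorphy uniting that clade.
Only Taxon 3 and Taxon 6 show the derived state '+' for III, supporting them as a clade.
IV: derived state '+' in Taxon 1, Taxon 2, and Taxon 8 only — synapomorphy for {Taxon 1, Taxon 2, Taxon 8}.
Most parsimonious ingroup topology: (((Taxon 1,Taxon 2),Taxon 8),(Taxon 3,Taxon 6)).
The clade {Taxon 1, Taxon 2} is supported by II: its derived state '+' occurs in exactly those taxa and in no other taxon (including the outgroup).

II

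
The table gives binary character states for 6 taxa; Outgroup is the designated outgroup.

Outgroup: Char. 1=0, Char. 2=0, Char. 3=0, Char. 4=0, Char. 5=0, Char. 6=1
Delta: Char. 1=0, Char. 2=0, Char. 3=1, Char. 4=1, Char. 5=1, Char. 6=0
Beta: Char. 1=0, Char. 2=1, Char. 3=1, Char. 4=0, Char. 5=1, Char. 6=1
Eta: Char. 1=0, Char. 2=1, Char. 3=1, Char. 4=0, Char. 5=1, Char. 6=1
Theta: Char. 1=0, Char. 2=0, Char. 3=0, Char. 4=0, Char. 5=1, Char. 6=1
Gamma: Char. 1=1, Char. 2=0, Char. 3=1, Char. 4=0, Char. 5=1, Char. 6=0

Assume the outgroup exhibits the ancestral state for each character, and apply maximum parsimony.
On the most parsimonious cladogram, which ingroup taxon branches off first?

Character polarity is set by the outgroup: the derived state is whichever differs from the outgroup's state, so for Char. 6 the derived state is '0', and for the remaining characters it is '1'.
Char. 1 (derived state '1') is unique to Gamma (autapomorphy; uninformative for grouping).
Char. 2: derived state '1' in Beta and Eta only — synapomorphy for {Beta, Eta}.
Char. 3: derived state '1' in Beta, Delta, Eta, and Gamma only — synapomorphy for {Beta, Delta, Eta, Gamma}.
Char. 4: derived state '1' in Delta only — an autapomorphy, so it tells us nothing about relationships among taxa.
All ingroup taxa share the derived state '1' for Char. 5; it defines the ingroup but does not resolve relationships within it.
Only Delta and Gamma show the derived state '0' for Char. 6, supporting them as a clade.
Most parsimonious ingroup topology: (((Delta,Gamma),(Beta,Eta)),Theta).
Theta is sister to the clade containing all other ingroup taxa, so it is the earliest-diverging (most basal) ingroup lineage.

Theta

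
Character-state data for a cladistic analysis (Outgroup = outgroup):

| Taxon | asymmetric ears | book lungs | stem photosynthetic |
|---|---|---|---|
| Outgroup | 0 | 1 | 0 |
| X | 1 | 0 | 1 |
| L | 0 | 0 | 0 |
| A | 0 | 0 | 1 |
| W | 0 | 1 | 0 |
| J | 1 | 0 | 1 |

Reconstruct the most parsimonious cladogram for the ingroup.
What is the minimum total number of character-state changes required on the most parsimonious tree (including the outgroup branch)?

Character polarity is set by the outgroup: the derived state is whichever differs from the outgroup's state, so for book lungs the derived state is '0', and for the remaining characters it is '1'.
asymmetric ears: derived state '1' in J and X only — synapomorphy for {J, X}.
Only A, J, L, and X show the derived state '0' for book lungs, supporting them as a clade.
stem photosynthetic: derived state '1' in A, J, and X only — synapomorphy for {A, J, X}.
Most parsimonious ingroup topology: ((((X,J),A),L),W).
Changes per character on this tree: asymmetric ears: 1; book lungs: 1; stem photosynthetic: 1.
Total = 3.

3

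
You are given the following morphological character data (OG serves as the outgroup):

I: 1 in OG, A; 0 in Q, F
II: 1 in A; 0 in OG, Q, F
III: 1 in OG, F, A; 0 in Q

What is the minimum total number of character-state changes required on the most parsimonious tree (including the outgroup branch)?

3

Character polarity is set by the outgroup: the derived state is whichever differs from the outgroup's state, so for I, III the derived state is '0', and for the remaining characters it is '1'.
I (derived state '0') is shared by F and Q — a synapomorphy uniting that clade.
II (derived state '1') is unique to A (autapomorphy; uninformative for grouping).
III (derived state '0') is unique to Q (autapomorphy; uninformative for grouping).
Most parsimonious ingroup topology: ((Q,F),A).
Changes per character on this tree: I: 1; II: 1; III: 1.
Total = 3.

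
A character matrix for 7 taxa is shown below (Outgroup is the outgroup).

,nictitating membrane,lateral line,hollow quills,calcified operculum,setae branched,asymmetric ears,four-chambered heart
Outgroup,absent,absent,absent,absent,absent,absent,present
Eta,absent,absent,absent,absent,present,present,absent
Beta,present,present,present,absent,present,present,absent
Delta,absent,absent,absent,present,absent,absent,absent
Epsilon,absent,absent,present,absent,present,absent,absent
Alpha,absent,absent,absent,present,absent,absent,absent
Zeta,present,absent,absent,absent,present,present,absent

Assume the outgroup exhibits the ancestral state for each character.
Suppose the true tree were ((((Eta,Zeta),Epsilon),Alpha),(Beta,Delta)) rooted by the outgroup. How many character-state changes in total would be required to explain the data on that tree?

12

Map each character onto ((((Eta,Zeta),Epsilon),Alpha),(Beta,Delta)) (rooted by Outgroup) and count the minimum state changes it requires (Fitch parsimony):
nictitating membrane: 2; lateral line: 1; hollow quills: 2; calcified operculum: 2; setae branched: 2; asymmetric ears: 2; four-chambered heart: 1.
Total tree length = 12.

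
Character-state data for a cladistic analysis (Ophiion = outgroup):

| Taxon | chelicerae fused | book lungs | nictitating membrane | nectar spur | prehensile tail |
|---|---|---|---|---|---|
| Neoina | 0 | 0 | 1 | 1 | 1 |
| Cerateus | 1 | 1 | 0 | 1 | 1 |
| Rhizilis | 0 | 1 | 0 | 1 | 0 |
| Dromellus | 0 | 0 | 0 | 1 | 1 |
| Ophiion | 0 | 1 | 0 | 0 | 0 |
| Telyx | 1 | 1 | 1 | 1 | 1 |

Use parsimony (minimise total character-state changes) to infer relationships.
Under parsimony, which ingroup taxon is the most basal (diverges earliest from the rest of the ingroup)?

Character polarity is set by the outgroup: the derived state is whichever differs from the outgroup's state, so for book lungs the derived state is '0', and for the remaining characters it is '1'.
Only Cerateus and Telyx show the derived state '1' for chelicerae fused, supporting them as a clade.
Only Dromellus and Neoina show the derived state '0' for book lungs, supporting them as a clade.
nictitating membrane groups Neoina and Telyx, which is incompatible with the clades supported by the remaining characters; treating it as convergent (homoplasy) costs fewer steps than any alternative tree.
All ingroup taxa share the derived state '1' for nectar spur; it defines the ingroup but does not resolve relationships within it.
prehensile tail (derived state '1') is shared by Cerateus, Dromellus, Neoina, and Telyx — a synapomorphy uniting that clade.
Most parsimonious ingroup topology: (((Dromellus,Neoina),(Cerateus,Telyx)),Rhizilis).
Rhizilis is sister to the clade containing all other ingroup taxa, so it is the earliest-diverging (most basal) ingroup lineage.

Rhizilis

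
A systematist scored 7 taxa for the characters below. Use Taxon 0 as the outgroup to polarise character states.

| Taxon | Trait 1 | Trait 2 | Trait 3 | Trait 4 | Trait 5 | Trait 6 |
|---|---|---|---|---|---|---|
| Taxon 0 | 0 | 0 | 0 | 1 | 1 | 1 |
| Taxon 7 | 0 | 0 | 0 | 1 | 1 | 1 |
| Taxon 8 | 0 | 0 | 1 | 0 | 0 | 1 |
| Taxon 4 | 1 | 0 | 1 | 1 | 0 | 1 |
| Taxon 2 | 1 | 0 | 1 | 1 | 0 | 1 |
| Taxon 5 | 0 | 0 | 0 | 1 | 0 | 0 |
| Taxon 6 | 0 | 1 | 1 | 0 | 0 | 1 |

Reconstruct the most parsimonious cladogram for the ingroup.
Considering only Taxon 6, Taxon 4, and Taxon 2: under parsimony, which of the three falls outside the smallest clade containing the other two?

Taxon 6

Character polarity is set by the outgroup: the derived state is whichever differs from the outgroup's state, so for Trait 4, Trait 5, Trait 6 the derived state is '0', and for the remaining characters it is '1'.
Trait 1 (derived state '1') is shared by Taxon 2 and Taxon 4 — a synapomorphy uniting that clade.
Trait 2: derived state '1' in Taxon 6 only — an autapomorphy, so it tells us nothing about relationships among taxa.
Only Taxon 2, Taxon 4, Taxon 6, and Taxon 8 show the derived state '1' for Trait 3, supporting them as a clade.
Only Taxon 6 and Taxon 8 show the derived state '0' for Trait 4, supporting them as a clade.
Trait 5 (derived state '0') is shared by Taxon 2, Taxon 4, Taxon 5, Taxon 6, and Taxon 8 — a synapomorphy uniting that clade.
Trait 6 (derived state '0') is unique to Taxon 5 (autapomorphy; uninformative for grouping).
Most parsimonious ingroup topology: (Taxon 7,(((Taxon 8,Taxon 6),(Taxon 4,Taxon 2)),Taxon 5)).
Taxon 4 and Taxon 2 share a more recent common ancestor with each other than either does with Taxon 6, so Taxon 6 is the least closely related of the three.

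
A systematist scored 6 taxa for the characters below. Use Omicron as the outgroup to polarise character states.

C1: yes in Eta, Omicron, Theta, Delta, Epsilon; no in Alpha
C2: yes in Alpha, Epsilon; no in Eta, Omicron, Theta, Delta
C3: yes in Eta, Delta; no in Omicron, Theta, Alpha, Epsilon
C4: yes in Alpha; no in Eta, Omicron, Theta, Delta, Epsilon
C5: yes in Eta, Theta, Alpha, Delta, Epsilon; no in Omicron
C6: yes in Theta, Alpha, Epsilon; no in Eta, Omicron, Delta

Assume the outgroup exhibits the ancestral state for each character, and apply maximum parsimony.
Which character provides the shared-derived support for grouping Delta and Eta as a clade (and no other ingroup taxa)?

C3

Character polarity is set by the outgroup: the derived state is whichever differs from the outgroup's state, so for C1 the derived state is 'no', and for the remaining characters it is 'yes'.
C1: derived state 'no' in Alpha only — an autapomorphy, so it tells us nothing about relationships among taxa.
C2: derived state 'yes' in Alpha and Epsilon only — synapomorphy for {Alpha, Epsilon}.
C3 (derived state 'yes') is shared by Delta and Eta — a synapomorphy uniting that clade.
C4: derived state 'yes' in Alpha only — an autapomorphy, so it tells us nothing about relationships among taxa.
C5 (derived state 'yes') is shared by all ingroup taxa — unites the whole ingroup.
Only Alpha, Epsilon, and Theta show the derived state 'yes' for C6, supporting them as a clade.
Most parsimonious ingroup topology: ((Eta,Delta),(Theta,(Alpha,Epsilon))).
The clade {Delta, Eta} is supported by C3: its derived state 'yes' occurs in exactly those taxa and in no other taxon (including the outgroup).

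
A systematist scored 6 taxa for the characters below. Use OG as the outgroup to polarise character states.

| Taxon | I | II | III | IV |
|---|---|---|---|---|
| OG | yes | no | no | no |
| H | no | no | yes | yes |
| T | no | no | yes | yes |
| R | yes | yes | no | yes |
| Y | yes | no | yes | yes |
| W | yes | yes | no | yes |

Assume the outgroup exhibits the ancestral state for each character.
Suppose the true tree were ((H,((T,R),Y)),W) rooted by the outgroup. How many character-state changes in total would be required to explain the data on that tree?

7

Map each character onto ((H,((T,R),Y)),W) (rooted by OG) and count the minimum state changes it requires (Fitch parsimony):
I: 2; II: 2; III: 2; IV: 1.
Total tree length = 7.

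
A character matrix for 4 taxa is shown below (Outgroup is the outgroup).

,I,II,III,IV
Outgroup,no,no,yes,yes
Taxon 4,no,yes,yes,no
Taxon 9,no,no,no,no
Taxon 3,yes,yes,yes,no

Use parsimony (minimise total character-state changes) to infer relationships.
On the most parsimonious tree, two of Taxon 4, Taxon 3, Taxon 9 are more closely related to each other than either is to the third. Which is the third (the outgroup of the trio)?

Character polarity is set by the outgroup: the derived state is whichever differs from the outgroup's state, so for III, IV the derived state is 'no', and for the remaining characters it is 'yes'.
I (derived state 'yes') is unique to Taxon 3 (autapomorphy; uninformative for grouping).
II: derived state 'yes' in Taxon 3 and Taxon 4 only — synapomorphy for {Taxon 3, Taxon 4}.
III (derived state 'no') is unique to Taxon 9 (autapomorphy; uninformative for grouping).
All ingroup taxa share the derived state 'no' for IV; it defines the ingroup but does not resolve relationships within it.
Most parsimonious ingroup topology: ((Taxon 4,Taxon 3),Taxon 9).
Taxon 3 and Taxon 4 share a more recent common ancestor with each other than either does with Taxon 9, so Taxon 9 is the least closely related of the three.

Taxon 9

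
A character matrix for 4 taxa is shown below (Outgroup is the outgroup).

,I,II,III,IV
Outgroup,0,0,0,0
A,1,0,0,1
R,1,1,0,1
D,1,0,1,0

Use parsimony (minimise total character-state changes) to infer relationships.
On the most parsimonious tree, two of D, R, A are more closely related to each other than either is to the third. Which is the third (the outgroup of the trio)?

D

The outgroup has state '0' for every character, so '1' is the derived state throughout.
All ingroup taxa share the derived state '1' for I; it defines the ingroup but does not resolve relationships within it.
II (derived state '1') is unique to R (autapomorphy; uninformative for grouping).
III (derived state '1') is unique to D (autapomorphy; uninformative for grouping).
IV: derived state '1' in A and R only — synapomorphy for {A, R}.
Most parsimonious ingroup topology: ((A,R),D).
A and R share a more recent common ancestor with each other than either does with D, so D is the least closely related of the three.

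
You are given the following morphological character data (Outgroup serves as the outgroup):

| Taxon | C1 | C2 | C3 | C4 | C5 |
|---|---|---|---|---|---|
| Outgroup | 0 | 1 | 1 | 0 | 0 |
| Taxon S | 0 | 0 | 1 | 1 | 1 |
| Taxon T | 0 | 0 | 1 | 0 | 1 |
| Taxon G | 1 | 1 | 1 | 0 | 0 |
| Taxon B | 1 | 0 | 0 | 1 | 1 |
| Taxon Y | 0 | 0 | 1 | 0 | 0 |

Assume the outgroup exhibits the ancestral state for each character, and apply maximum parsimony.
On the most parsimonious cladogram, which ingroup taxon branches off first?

Taxon G

Character polarity is set by the outgroup: the derived state is whichever differs from the outgroup's state, so for C2, C3 the derived state is '0', and for the remaining characters it is '1'.
C1 (state '1') occurs in Taxon B and Taxon G but conflicts with the nesting implied by the other characters — most parsimoniously interpreted as homoplasy.
Only Taxon B, Taxon S, Taxon T, and Taxon Y show the derived state '0' for C2, supporting them as a clade.
C3 (derived state '0') is unique to Taxon B (autapomorphy; uninformative for grouping).
C4 (derived state '1') is shared by Taxon B and Taxon S — a synapomorphy uniting that clade.
C5: derived state '1' in Taxon B, Taxon S, and Taxon T only — synapomorphy for {Taxon B, Taxon S, Taxon T}.
Most parsimonious ingroup topology: ((((Taxon S,Taxon B),Taxon T),Taxon Y),Taxon G).
Taxon G is sister to the clade containing all other ingroup taxa, so it is the earliest-diverging (most basal) ingroup lineage.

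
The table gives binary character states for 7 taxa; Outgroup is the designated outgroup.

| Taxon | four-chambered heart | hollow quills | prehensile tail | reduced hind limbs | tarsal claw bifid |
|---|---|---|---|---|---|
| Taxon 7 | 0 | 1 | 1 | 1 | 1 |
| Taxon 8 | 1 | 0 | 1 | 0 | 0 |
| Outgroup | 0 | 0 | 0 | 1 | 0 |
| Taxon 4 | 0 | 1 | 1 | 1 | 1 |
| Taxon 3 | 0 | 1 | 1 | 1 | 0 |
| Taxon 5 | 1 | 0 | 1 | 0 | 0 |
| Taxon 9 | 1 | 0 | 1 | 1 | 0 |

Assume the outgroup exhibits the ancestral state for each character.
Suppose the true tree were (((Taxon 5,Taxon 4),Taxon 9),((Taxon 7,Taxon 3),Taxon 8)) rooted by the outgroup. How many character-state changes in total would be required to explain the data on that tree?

10

Map each character onto (((Taxon 5,Taxon 4),Taxon 9),((Taxon 7,Taxon 3),Taxon 8)) (rooted by Outgroup) and count the minimum state changes it requires (Fitch parsimony):
four-chambered heart: 3; hollow quills: 2; prehensile tail: 1; reduced hind limbs: 2; tarsal claw bifid: 2.
Total tree length = 10.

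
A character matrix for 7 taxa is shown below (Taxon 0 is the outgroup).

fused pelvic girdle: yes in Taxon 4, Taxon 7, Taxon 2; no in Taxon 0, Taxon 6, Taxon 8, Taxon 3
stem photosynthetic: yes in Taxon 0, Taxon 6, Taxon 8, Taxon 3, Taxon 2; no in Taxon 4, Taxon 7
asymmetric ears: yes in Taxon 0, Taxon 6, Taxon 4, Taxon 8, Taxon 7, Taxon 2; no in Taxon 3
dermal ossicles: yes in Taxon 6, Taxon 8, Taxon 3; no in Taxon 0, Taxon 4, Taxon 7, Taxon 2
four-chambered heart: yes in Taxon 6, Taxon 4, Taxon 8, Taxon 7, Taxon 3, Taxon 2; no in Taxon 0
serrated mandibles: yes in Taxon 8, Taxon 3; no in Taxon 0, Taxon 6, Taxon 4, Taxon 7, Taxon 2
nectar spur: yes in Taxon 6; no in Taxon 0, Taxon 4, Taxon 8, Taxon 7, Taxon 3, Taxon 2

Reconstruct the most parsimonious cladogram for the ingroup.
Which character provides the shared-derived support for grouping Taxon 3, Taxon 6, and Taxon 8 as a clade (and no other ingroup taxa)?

dermal ossicles

Character polarity is set by the outgroup: the derived state is whichever differs from the outgroup's state, so for stem photosynthetic, asymmetric ears the derived state is 'no', and for the remaining characters it is 'yes'.
Only Taxon 2, Taxon 4, and Taxon 7 show the derived state 'yes' for fused pelvic girdle, supporting them as a clade.
stem photosynthetic (derived state 'no') is shared by Taxon 4 and Taxon 7 — a synapomorphy uniting that clade.
asymmetric ears: derived state 'no' in Taxon 3 only — an autapomorphy, so it tells us nothing about relationships among taxa.
dermal ossicles: derived state 'yes' in Taxon 3, Taxon 6, and Taxon 8 only — synapomorphy for {Taxon 3, Taxon 6, Taxon 8}.
All ingroup taxa share the derived state 'yes' for four-chambered heart; it defines the ingroup but does not resolve relationships within it.
serrated mandibles: derived state 'yes' in Taxon 3 and Taxon 8 only — synapomorphy for {Taxon 3, Taxon 8}.
nectar spur: derived state 'yes' in Taxon 6 only — an autapomorphy, so it tells us nothing about relationships among taxa.
Most parsimonious ingroup topology: ((Taxon 6,(Taxon 8,Taxon 3)),((Taxon 4,Taxon 7),Taxon 2)).
The clade {Taxon 3, Taxon 6, Taxon 8} is supported by dermal ossicles: its derived state 'yes' occurs in exactly those taxa and in no other taxon (including the outgroup).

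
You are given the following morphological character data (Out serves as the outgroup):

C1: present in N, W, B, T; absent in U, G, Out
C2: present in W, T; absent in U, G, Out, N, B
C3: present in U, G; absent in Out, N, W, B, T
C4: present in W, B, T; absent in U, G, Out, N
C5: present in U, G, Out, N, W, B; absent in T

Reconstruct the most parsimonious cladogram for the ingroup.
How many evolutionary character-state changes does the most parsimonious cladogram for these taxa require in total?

Character polarity is set by the outgroup: the derived state is whichever differs from the outgroup's state, so for C5 the derived state is 'absent', and for the remaining characters it is 'present'.
C1: derived state 'present' in B, N, T, and W only — synapomorphy for {B, N, T, W}.
C2 (derived state 'present') is shared by T and W — a synapomorphy uniting that clade.
Only G and U show the derived state 'present' for C3, supporting them as a clade.
Only B, T, and W show the derived state 'present' for C4, supporting them as a clade.
C5 (derived state 'absent') is unique to T (autapomorphy; uninformative for grouping).
Most parsimonious ingroup topology: ((G,U),(N,((T,W),B))).
Changes per character on this tree: C1: 1; C2: 1; C3: 1; C4: 1; C5: 1.
Total = 5.

5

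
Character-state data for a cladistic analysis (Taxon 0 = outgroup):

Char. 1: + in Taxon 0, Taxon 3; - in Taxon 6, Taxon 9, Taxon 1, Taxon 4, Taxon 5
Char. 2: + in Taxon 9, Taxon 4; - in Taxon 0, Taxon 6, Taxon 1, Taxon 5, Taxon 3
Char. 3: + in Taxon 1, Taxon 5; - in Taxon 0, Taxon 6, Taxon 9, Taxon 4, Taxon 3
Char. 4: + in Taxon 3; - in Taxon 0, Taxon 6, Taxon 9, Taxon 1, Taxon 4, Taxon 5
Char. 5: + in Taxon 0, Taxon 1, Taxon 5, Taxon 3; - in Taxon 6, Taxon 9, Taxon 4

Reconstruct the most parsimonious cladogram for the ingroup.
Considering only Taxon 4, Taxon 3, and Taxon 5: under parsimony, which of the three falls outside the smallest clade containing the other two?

Taxon 3

Character polarity is set by the outgroup: the derived state is whichever differs from the outgroup's state, so for Char. 1, Char. 5 the derived state is '-', and for the remaining characters it is '+'.
Char. 1: derived state '-' in Taxon 1, Taxon 4, Taxon 5, Taxon 6, and Taxon 9 only — synapomorphy for {Taxon 1, Taxon 4, Taxon 5, Taxon 6, Taxon 9}.
Char. 2: derived state '+' in Taxon 4 and Taxon 9 only — synapomorphy for {Taxon 4, Taxon 9}.
Char. 3: derived state '+' in Taxon 1 and Taxon 5 only — synapomorphy for {Taxon 1, Taxon 5}.
Char. 4 (derived state '+') is unique to Taxon 3 (autapomorphy; uninformative for grouping).
Char. 5: derived state '-' in Taxon 4, Taxon 6, and Taxon 9 only — synapomorphy for {Taxon 4, Taxon 6, Taxon 9}.
Most parsimonious ingroup topology: (((Taxon 6,(Taxon 9,Taxon 4)),(Taxon 1,Taxon 5)),Taxon 3).
Taxon 5 and Taxon 4 share a more recent common ancestor with each other than either does with Taxon 3, so Taxon 3 is the least closely related of the three.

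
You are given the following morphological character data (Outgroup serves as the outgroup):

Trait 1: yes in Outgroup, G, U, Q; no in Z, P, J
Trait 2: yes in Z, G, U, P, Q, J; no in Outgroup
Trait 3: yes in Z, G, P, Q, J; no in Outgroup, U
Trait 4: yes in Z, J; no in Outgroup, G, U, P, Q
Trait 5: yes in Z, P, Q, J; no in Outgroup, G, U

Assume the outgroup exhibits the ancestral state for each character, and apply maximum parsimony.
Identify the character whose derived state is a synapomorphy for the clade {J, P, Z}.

Trait 1

Character polarity is set by the outgroup: the derived state is whichever differs from the outgroup's state, so for Trait 1 the derived state is 'no', and for the remaining characters it is 'yes'.
Trait 1: derived state 'no' in J, P, and Z only — synapomorphy for {J, P, Z}.
Trait 2 (derived state 'yes') is shared by all ingroup taxa — unites the whole ingroup.
Only G, J, P, Q, and Z show the derived state 'yes' for Trait 3, supporting them as a clade.
Trait 4: derived state 'yes' in J and Z only — synapomorphy for {J, Z}.
Trait 5 (derived state 'yes') is shared by J, P, Q, and Z — a synapomorphy uniting that clade.
Most parsimonious ingroup topology: (((((Z,J),P),Q),G),U).
The clade {J, P, Z} is supported by Trait 1: its derived state 'no' occurs in exactly those taxa and in no other taxon (including the outgroup).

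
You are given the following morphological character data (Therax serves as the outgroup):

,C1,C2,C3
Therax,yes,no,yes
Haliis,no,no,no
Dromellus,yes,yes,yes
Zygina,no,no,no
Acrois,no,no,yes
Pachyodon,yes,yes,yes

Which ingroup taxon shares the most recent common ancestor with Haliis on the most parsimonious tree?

Zygina

Character polarity is set by the outgroup: the derived state is whichever differs from the outgroup's state, so for C1, C3 the derived state is 'no', and for the remaining characters it is 'yes'.
Only Acrois, Haliis, and Zygina show the derived state 'no' for C1, supporting them as a clade.
C2: derived state 'yes' in Dromellus and Pachyodon only — synapomorphy for {Dromellus, Pachyodon}.
Only Haliis and Zygina show the derived state 'no' for C3, supporting them as a clade.
Most parsimonious ingroup topology: (((Haliis,Zygina),Acrois),(Dromellus,Pachyodon)).
Haliis and Zygina form a cherry on this tree, so they are sister taxa.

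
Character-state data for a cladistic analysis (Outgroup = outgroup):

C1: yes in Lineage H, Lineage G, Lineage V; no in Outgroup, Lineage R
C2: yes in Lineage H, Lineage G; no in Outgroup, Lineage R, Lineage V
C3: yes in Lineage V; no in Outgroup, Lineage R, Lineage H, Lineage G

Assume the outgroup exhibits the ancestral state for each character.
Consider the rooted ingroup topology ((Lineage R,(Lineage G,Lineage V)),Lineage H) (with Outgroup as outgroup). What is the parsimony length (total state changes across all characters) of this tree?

Map each character onto ((Lineage R,(Lineage G,Lineage V)),Lineage H) (rooted by Outgroup) and count the minimum state changes it requires (Fitch parsimony):
C1: 2; C2: 2; C3: 1.
Total tree length = 5.

5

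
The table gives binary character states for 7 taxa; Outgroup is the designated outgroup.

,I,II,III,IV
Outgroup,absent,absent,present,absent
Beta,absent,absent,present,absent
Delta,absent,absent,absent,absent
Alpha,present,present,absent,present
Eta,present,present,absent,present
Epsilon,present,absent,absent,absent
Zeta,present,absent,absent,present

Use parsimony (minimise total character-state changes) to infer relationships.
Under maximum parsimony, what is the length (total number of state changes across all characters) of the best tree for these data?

4

Character polarity is set by the outgroup: the derived state is whichever differs from the outgroup's state, so for III the derived state is 'absent', and for the remaining characters it is 'present'.
I: derived state 'present' in Alpha, Epsilon, Eta, and Zeta only — synapomorphy for {Alpha, Epsilon, Eta, Zeta}.
II (derived state 'present') is shared by Alpha and Eta — a synapomorphy uniting that clade.
Only Alpha, Delta, Epsilon, Eta, and Zeta show the derived state 'absent' for III, supporting them as a clade.
Only Alpha, Eta, and Zeta show the derived state 'present' for IV, supporting them as a clade.
Most parsimonious ingroup topology: (((((Eta,Alpha),Zeta),Epsilon),Delta),Beta).
Changes per character on this tree: I: 1; II: 1; III: 1; IV: 1.
Total = 4.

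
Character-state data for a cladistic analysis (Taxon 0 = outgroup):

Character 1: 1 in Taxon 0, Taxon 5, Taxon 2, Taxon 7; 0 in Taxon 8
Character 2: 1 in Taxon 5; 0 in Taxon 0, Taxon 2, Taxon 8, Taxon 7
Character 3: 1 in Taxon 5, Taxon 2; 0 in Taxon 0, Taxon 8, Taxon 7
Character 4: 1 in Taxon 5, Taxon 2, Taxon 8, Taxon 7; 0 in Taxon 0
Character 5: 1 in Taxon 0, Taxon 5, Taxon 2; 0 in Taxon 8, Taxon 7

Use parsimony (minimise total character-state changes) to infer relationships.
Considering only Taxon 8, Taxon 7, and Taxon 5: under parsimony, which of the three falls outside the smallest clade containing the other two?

Character polarity is set by the outgroup: the derived state is whichever differs from the outgroup's state, so for Character 1, Character 5 the derived state is '0', and for the remaining characters it is '1'.
Character 1: derived state '0' in Taxon 8 only — an autapomorphy, so it tells us nothing about relationships among taxa.
Character 2 (derived state '1') is unique to Taxon 5 (autapomorphy; uninformative for grouping).
Character 3 (derived state '1') is shared by Taxon 2 and Taxon 5 — a synapomorphy uniting that clade.
All ingroup taxa share the derived state '1' for Character 4; it defines the ingroup but does not resolve relationships within it.
Only Taxon 7 and Taxon 8 show the derived state '0' for Character 5, supporting them as a clade.
Most parsimonious ingroup topology: ((Taxon 5,Taxon 2),(Taxon 8,Taxon 7)).
Taxon 8 and Taxon 7 share a more recent common ancestor with each other than either does with Taxon 5, so Taxon 5 is the least closely related of the three.

Taxon 5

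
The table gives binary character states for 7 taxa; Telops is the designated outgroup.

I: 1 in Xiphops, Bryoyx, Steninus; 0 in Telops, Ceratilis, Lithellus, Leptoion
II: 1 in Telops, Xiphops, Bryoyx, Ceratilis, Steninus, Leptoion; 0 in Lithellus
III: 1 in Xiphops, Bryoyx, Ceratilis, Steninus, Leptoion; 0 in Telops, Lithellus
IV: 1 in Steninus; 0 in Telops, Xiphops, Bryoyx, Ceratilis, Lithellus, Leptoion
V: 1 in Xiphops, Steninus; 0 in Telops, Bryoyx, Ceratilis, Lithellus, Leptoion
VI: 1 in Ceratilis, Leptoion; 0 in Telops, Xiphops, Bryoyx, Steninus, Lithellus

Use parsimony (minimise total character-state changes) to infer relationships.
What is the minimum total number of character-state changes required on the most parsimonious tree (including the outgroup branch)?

6

Character polarity is set by the outgroup: the derived state is whichever differs from the outgroup's state, so for II the derived state is '0', and for the remaining characters it is '1'.
I: derived state '1' in Bryoyx, Steninus, and Xiphops only — synapomorphy for {Bryoyx, Steninus, Xiphops}.
II (derived state '0') is unique to Lithellus (autapomorphy; uninformative for grouping).
III (derived state '1') is shared by Bryoyx, Ceratilis, Leptoion, Steninus, and Xiphops — a synapomorphy uniting that clade.
IV: derived state '1' in Steninus only — an autapomorphy, so it tells us nothing about relationships among taxa.
V (derived state '1') is shared by Steninus and Xiphops — a synapomorphy uniting that clade.
VI: derived state '1' in Ceratilis and Leptoion only — synapomorphy for {Ceratilis, Leptoion}.
Most parsimonious ingroup topology: ((((Xiphops,Steninus),Bryoyx),(Ceratilis,Leptoion)),Lithellus).
Changes per character on this tree: I: 1; II: 1; III: 1; IV: 1; V: 1; VI: 1.
Total = 6.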